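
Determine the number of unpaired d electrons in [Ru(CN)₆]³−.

Summing ligand charges against the −3 overall charge gives an oxidation state of +3 for ruthenium.
Group 8 minus oxidation state 3 gives a d⁵ configuration.
The spin state decides the count: a 4d ion has a large Δₒ and is invariably low-spin.
An octahedral low-spin d⁵ ion is t₂g⁵e_g⁰, giving 1 unpaired electron.

1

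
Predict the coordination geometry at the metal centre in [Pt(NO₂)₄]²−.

square planar

Summing ligand charges against the −2 overall charge gives an oxidation state of +2 for platinum.
Platinum is a group-10 element; Pt(II) is therefore d⁸.
With 4 monodentate ligands the coordination number is 4.
A 5d d⁸ ion has a large crystal-field splitting; square planar leaves the high-energy d_{x²−y²} orbital empty and maximises CFSE.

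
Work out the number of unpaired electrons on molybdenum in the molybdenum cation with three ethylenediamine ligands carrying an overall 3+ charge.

3

Summing ligand charges against the +3 overall charge gives an oxidation state of +3 for molybdenum.
Mo sits in group 6, so the d-electron count is 6 − 3 = 3.
Counting donor atoms: 3×ethylenediamine (bidentate) → 6 donors. Coordination number = 6.
In an octahedral field the d³ configuration is t₂g³e_g⁰ (only one arrangement possible), giving 3 unpaired electrons.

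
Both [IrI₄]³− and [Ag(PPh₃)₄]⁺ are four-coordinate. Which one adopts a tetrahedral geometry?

[Ag(PPh₃)₄]⁺

For [IrI₄]³−: Summing ligand charges against the −3 overall charge gives an oxidation state of +1 for iridium. Ir sits in group 9, so the d-electron count is 9 − 1 = 8. A 5d d⁸ ion has a large crystal-field splitting; square planar leaves the high-energy d_{x²−y²} orbital empty and maximises CFSE. → square planar.
For [Ag(PPh₃)₄]⁺: Triphenylphosphine is neutral; balancing the +1 overall charge requires Ag(I). Ag sits in group 11, so the d-electron count is 11 − 1 = 10. A d¹⁰ ion has no crystal-field stabilisation preference between square planar and tetrahedral, so four ligands adopt the sterically favoured tetrahedral geometry. → tetrahedral.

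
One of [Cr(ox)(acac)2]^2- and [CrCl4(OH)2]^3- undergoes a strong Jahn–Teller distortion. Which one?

[Cr(ox)(acac)2]^2-

[Cr(ox)(acac)2]^2-: Each oxalate is −2; each acetylacetonate is −1; balancing the −2 overall charge requires Cr(II). Cr sits in group 6, so the d-electron count is 6 − 2 = 4. Acetylacetonate and oxalate are weak-field ligands for a first-row metal, so the complex is high-spin. The t₂g³e_g¹ (high-spin) configuration has an unevenly filled e_g set; the Jahn–Teller theorem predicts a tetragonal distortion (typically axial elongation) to lift the degeneracy.
[CrCl4(OH)2]^3-: Summing ligand charges against the −3 overall charge gives an oxidation state of +3 for chromium. Chromium is a group-6 element; Cr(III) is therefore d³. The d³ configuration leaves the e_g set evenly filled (or empty) — no strong Jahn–Teller driving force.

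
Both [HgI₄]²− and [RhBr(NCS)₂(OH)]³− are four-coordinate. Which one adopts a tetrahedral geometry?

[HgI₄]²−

For [HgI₄]²−: Each iodide is −1; balancing the −2 overall charge requires Hg(II). Group 12 minus oxidation state 2 gives a d¹⁰ configuration. A d¹⁰ ion has no crystal-field stabilisation preference between square planar and tetrahedral, so four ligands adopt the sterically favoured tetrahedral geometry. → tetrahedral.
For [RhBr(NCS)₂(OH)]³−: Summing ligand charges against the −3 overall charge gives an oxidation state of +1 for rhodium. Group 9 minus oxidation state 1 gives a d⁸ configuration. A 4d d⁸ ion has a large crystal-field splitting; square planar leaves the high-energy d_{x²−y²} orbital empty and maximises CFSE. → square planar.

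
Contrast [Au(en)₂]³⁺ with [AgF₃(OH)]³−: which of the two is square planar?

For [Au(en)₂]³⁺: Ligand charges: ethylenediamine is neutral. With an overall charge of +3 the gold centre must be in the +3 oxidation state. Gold is a group-11 element; Au(III) is therefore d⁸. A 5d d⁸ ion has a large crystal-field splitting; square planar leaves the high-energy d_{x²−y²} orbital empty and maximises CFSE. → square planar.
For [AgF₃(OH)]³−: Ligand charges: each fluoride is −1; each hydroxide is −1. With an overall charge of −3 the silver centre must be in the +1 oxidation state. Ag sits in group 11, so the d-electron count is 11 − 1 = 10. A d¹⁰ ion has no crystal-field stabilisation preference between square planar and tetrahedral, so four ligands adopt the sterically favoured tetrahedral geometry. → tetrahedral.

[Au(en)₂]³⁺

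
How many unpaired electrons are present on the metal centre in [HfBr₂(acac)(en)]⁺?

0

Each bromide is −1; each acetylacetonate is −1; ethylenediamine is neutral; balancing the +1 overall charge requires Hf(IV).
Hf sits in group 4, so the d-electron count is 4 − 4 = 0.
Counting donor atoms: 2×bromide (monodentate) → 2 donors; 1×acetylacetonate (bidentate) → 2 donors; 1×ethylenediamine (bidentate) → 2 donors. Coordination number = 6.
In an octahedral field the d⁰ configuration is t₂g⁰e_g⁰, giving 0 unpaired electrons.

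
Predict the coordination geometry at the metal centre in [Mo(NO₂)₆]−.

Each nitro (N-bound nitrite) is −1; balancing the −1 overall charge requires Mo(V).
Mo sits in group 6, so the d-electron count is 6 − 5 = 1.
Coordination number: 6.
Six donors around a single metal centre give an octahedral coordination sphere.

octahedral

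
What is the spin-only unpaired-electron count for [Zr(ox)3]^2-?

Each oxalate is −2; balancing the −2 overall charge requires Zr(IV).
Zirconium is a group-4 element; Zr(IV) is therefore d⁰.
Counting donor atoms: 3×oxalate (bidentate) → 6 donors. Coordination number = 6.
In an octahedral field the d⁰ configuration is t₂g⁰e_g⁰, giving 0 unpaired electrons.

0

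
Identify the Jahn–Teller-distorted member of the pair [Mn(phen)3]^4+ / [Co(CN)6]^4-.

[Mn(phen)3]^4+: Summing ligand charges against the +4 overall charge gives an oxidation state of +4 for manganese. Mn sits in group 7, so the d-electron count is 7 − 4 = 3. The d³ configuration leaves the e_g set evenly filled (or empty) — no strong Jahn–Teller driving force.
[Co(CN)6]^4-: Ligand charges: each cyanide is −1. With an overall charge of −4 the cobalt centre must be in the +2 oxidation state. Co sits in group 9, so the d-electron count is 9 − 2 = 7. Cyanide is a strong-field ligand (high in the spectrochemical series) for a first-row metal, so the complex is low-spin. The t₂g⁶e_g¹ (low-spin) configuration has an unevenly filled e_g set; the Jahn–Teller theorem predicts a tetragonal distortion (typically axial elongation) to lift the degeneracy.

[Co(CN)6]^4-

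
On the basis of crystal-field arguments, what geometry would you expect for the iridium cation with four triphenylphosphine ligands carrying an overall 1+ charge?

square planar

Summing ligand charges against the +1 overall charge gives an oxidation state of +1 for iridium.
Ir sits in group 9, so the d-electron count is 9 − 1 = 8.
Coordination number: 4.
A 5d d⁸ ion has a large crystal-field splitting; square planar leaves the high-energy d_{x²−y²} orbital empty and maximises CFSE.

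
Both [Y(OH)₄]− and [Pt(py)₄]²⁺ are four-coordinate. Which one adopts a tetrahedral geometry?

[Y(OH)₄]−

For [Y(OH)₄]−: Each hydroxide is −1; balancing the −1 overall charge requires Y(III). Group 3 minus oxidation state 3 gives a d⁰ configuration. A d⁰ ion has no crystal-field stabilisation preference between square planar and tetrahedral, so four ligands adopt the sterically favoured tetrahedral geometry. → tetrahedral.
For [Pt(py)₄]²⁺: Pyridine is neutral; balancing the +2 overall charge requires Pt(II). Platinum is a group-10 element; Pt(II) is therefore d⁸. A 5d d⁸ ion has a large crystal-field splitting; square planar leaves the high-energy d_{x²−y²} orbital empty and maximises CFSE. → square planar.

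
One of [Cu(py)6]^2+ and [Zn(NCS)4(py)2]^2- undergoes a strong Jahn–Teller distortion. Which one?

[Cu(py)6]^2+: Pyridine is neutral; balancing the +2 overall charge requires Cu(II). Cu sits in group 11, so the d-electron count is 11 − 2 = 9. The t₂g⁶e_g³ configuration has an unevenly filled e_g set; the Jahn–Teller theorem predicts a tetragonal distortion (typically axial elongation) to lift the degeneracy.
[Zn(NCS)4(py)2]^2-: Each isothiocyanate is −1; pyridine is neutral; balancing the −2 overall charge requires Zn(II). Zn sits in group 12, so the d-electron count is 12 − 2 = 10. The d¹⁰ configuration leaves the e_g set evenly filled (or empty) — no strong Jahn–Teller driving force.

[Cu(py)6]^2+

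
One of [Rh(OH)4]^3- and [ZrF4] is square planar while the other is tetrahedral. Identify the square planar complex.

For [Rh(OH)4]^3-: Ligand charges: each hydroxide is −1. With an overall charge of −3 the rhodium centre must be in the +1 oxidation state. Rhodium is a group-9 element; Rh(I) is therefore d⁸. A 4d d⁸ ion has a large crystal-field splitting; square planar leaves the high-energy d_{x²−y²} orbital empty and maximises CFSE. → square planar.
For [ZrF4]: Each fluoride is −1; balancing the 0 overall charge requires Zr(IV). Zr sits in group 4, so the d-electron count is 4 − 4 = 0. A d⁰ ion has no crystal-field stabilisation preference between square planar and tetrahedral, so four ligands adopt the sterically favoured tetrahedral geometry. → tetrahedral.

[Rh(OH)4]^3-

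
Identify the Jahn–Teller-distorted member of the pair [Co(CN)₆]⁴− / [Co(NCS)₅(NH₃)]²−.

[Co(CN)₆]⁴−

[Co(CN)₆]⁴−: Each cyanide is −1; balancing the −4 overall charge requires Co(II). Co sits in group 9, so the d-electron count is 9 − 2 = 7. Cyanide is a strong-field ligand (high in the spectrochemical series) for a first-row metal, so the complex is low-spin. The t₂g⁶e_g¹ (low-spin) configuration has an unevenly filled e_g set; the Jahn–Teller theorem predicts a tetragonal distortion (typically axial elongation) to lift the degeneracy.
[Co(NCS)₅(NH₃)]²−: Each isothiocyanate is −1; ammonia is neutral; balancing the −2 overall charge requires Co(III). Co sits in group 9, so the d-electron count is 9 − 3 = 6. Co(III) has an exceptionally large octahedral splitting and is low-spin with essentially every ligand except fluoride. The d⁶ configuration leaves the e_g set evenly filled (or empty) — no strong Jahn–Teller driving force.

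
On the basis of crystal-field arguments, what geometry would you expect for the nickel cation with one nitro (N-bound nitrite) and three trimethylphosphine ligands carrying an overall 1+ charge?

Ligand charges: each nitro (N-bound nitrite) is −1; trimethylphosphine is neutral. With an overall charge of +1 the nickel centre must be in the +2 oxidation state.
Ni sits in group 10, so the d-electron count is 10 − 2 = 8.
With 4 monodentate ligands the coordination number is 4.
Nitro (N-bound nitrite) and trimethylphosphine are strong-field ligands (high in the spectrochemical series).
A 3d d⁸ ion with strong-field ligands gains enough CFSE to favour square planar over tetrahedral.

square planar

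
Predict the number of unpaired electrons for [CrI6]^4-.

4

Each iodide is −1; balancing the −4 overall charge requires Cr(II).
Group 6 minus oxidation state 2 gives a d⁴ configuration.
The spin state decides the count: Iodide is a weak-field ligand for a first-row metal, so the complex is high-spin.
An octahedral high-spin d⁴ ion is t₂g³e_g¹, giving 4 unpaired electrons.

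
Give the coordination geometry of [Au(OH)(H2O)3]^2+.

square planar

Ligand charges: each hydroxide is −1; water is neutral. With an overall charge of +2 the gold centre must be in the +3 oxidation state.
Group 11 minus oxidation state 3 gives a d⁸ configuration.
With 4 monodentate ligands the coordination number is 4.
A 5d d⁸ ion has a large crystal-field splitting; square planar leaves the high-energy d_{x²−y²} orbital empty and maximises CFSE.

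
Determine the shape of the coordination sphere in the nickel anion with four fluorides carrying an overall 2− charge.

Each fluoride is −1; balancing the −2 overall charge requires Ni(II).
Ni sits in group 10, so the d-electron count is 10 − 2 = 8.
Coordination number: 4.
Fluoride is a weak-field ligand.
With weak-field ligands the CFSE gain from square planar is small, so a 3d d⁸ ion takes the sterically preferred tetrahedral geometry.

tetrahedral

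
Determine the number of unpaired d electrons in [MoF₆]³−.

3 unpaired electrons

Each fluoride is −1; balancing the −3 overall charge requires Mo(III).
Mo sits in group 6, so the d-electron count is 6 − 3 = 3.
In an octahedral field the d³ configuration is t₂g³e_g⁰ (only one arrangement possible), giving 3 unpaired electrons.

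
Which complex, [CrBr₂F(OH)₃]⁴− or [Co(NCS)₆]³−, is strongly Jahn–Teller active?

[CrBr₂F(OH)₃]⁴−: Ligand charges: each bromide is −1; each fluoride is −1; each hydroxide is −1. With an overall charge of −4 the chromium centre must be in the +2 oxidation state. Group 6 minus oxidation state 2 gives a d⁴ configuration. Bromide, fluoride, and hydroxide are weak-field ligands for a first-row metal, so the complex is high-spin. The t₂g³e_g¹ (high-spin) configuration has an unevenly filled e_g set; the Jahn–Teller theorem predicts a tetragonal distortion (typically axial elongation) to lift the degeneracy.
[Co(NCS)₆]³−: Each isothiocyanate is −1; balancing the −3 overall charge requires Co(III). Group 9 minus oxidation state 3 gives a d⁶ configuration. Co(III) has an exceptionally large octahedral splitting and is low-spin with essentially every ligand except fluoride. The d⁶ configuration leaves the e_g set evenly filled (or empty) — no strong Jahn–Teller driving force.

[CrBr₂F(OH)₃]⁴−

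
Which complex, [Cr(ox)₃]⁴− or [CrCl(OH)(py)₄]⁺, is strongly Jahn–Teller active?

[Cr(ox)₃]⁴−

[Cr(ox)₃]⁴−: Ligand charges: each oxalate is −2. With an overall charge of −4 the chromium centre must be in the +2 oxidation state. Cr sits in group 6, so the d-electron count is 6 − 2 = 4. Oxalate is a weak-field ligand for a first-row metal, so the complex is high-spin. The t₂g³e_g¹ (high-spin) configuration has an unevenly filled e_g set; the Jahn–Teller theorem predicts a tetragonal distortion (typically axial elongation) to lift the degeneracy.
[CrCl(OH)(py)₄]⁺: Summing ligand charges against the +1 overall charge gives an oxidation state of +3 for chromium. Group 6 minus oxidation state 3 gives a d³ configuration. The d³ configuration leaves the e_g set evenly filled (or empty) — no strong Jahn–Teller driving force.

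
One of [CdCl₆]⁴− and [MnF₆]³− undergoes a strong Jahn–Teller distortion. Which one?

[MnF₆]³−

[CdCl₆]⁴−: Summing ligand charges against the −4 overall charge gives an oxidation state of +2 for cadmium. Cadmium is a group-12 element; Cd(II) is therefore d¹⁰. The d¹⁰ configuration leaves the e_g set evenly filled (or empty) — no strong Jahn–Teller driving force.
[MnF₆]³−: Summing ligand charges against the −3 overall charge gives an oxidation state of +3 for manganese. Manganese is a group-7 element; Mn(III) is therefore d⁴. Fluoride is a weak-field ligand for a first-row metal, so the complex is high-spin. The t₂g³e_g¹ (high-spin) configuration has an unevenly filled e_g set; the Jahn–Teller theorem predicts a tetragonal distortion (typically axial elongation) to lift the degeneracy.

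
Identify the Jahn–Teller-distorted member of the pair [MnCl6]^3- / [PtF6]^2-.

[MnCl6]^3-: Each chloride is −1; balancing the −3 overall charge requires Mn(III). Mn sits in group 7, so the d-electron count is 7 − 3 = 4. Chloride is a weak-field ligand for a first-row metal, so the complex is high-spin. The t₂g³e_g¹ (high-spin) configuration has an unevenly filled e_g set; the Jahn–Teller theorem predicts a tetragonal distortion (typically axial elongation) to lift the degeneracy.
[PtF6]^2-: Ligand charges: each fluoride is −1. With an overall charge of −2 the platinum centre must be in the +4 oxidation state. Group 10 minus oxidation state 4 gives a d⁶ configuration. A 5d ion has a large Δₒ and is invariably low-spin. The d⁶ configuration leaves the e_g set evenly filled (or empty) — no strong Jahn–Teller driving force.

[MnCl6]^3-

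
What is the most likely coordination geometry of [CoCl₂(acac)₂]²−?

Ligand charges: each chloride is −1; each acetylacetonate is −1. With an overall charge of −2 the cobalt centre must be in the +2 oxidation state.
Group 9 minus oxidation state 2 gives a d⁷ configuration.
Counting donor atoms: 2×chloride (monodentate) → 2 donors; 2×acetylacetonate (bidentate) → 4 donors. Coordination number = 6.
Six donors around a single metal centre give an octahedral coordination sphere.

octahedral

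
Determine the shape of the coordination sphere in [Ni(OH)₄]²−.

tetrahedral

Each hydroxide is −1; balancing the −2 overall charge requires Ni(II).
Ni sits in group 10, so the d-electron count is 10 − 2 = 8.
With 4 monodentate ligands the coordination number is 4.
Hydroxide is a weak-field ligand.
With weak-field ligands the CFSE gain from square planar is small, so a 3d d⁸ ion takes the sterically preferred tetrahedral geometry.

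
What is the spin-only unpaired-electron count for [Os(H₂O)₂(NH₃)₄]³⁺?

Ligand charges: water is neutral; ammonia is neutral. With an overall charge of +3 the osmium centre must be in the +3 oxidation state.
Os sits in group 8, so the d-electron count is 8 − 3 = 5.
The spin state decides the count: a 5d ion has a large Δₒ and is invariably low-spin.
An octahedral low-spin d⁵ ion is t₂g⁵e_g⁰, giving 1 unpaired electron.

1 unpaired electron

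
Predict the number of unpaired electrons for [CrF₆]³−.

Summing ligand charges against the −3 overall charge gives an oxidation state of +3 for chromium.
Group 6 minus oxidation state 3 gives a d³ configuration.
In an octahedral field the d³ configuration is t₂g³e_g⁰ (only one arrangement possible), giving 3 unpaired electrons.

3 unpaired electrons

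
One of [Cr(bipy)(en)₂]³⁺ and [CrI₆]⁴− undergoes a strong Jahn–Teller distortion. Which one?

[CrI₆]⁴−

[Cr(bipy)(en)₂]³⁺: 2,2′-bipyridine is neutral; ethylenediamine is neutral; balancing the +3 overall charge requires Cr(III). Cr sits in group 6, so the d-electron count is 6 − 3 = 3. The d³ configuration leaves the e_g set evenly filled (or empty) — no strong Jahn–Teller driving force.
[CrI₆]⁴−: Summing ligand charges against the −4 overall charge gives an oxidation state of +2 for chromium. Group 6 minus oxidation state 2 gives a d⁴ configuration. Iodide is a weak-field ligand for a first-row metal, so the complex is high-spin. The t₂g³e_g¹ (high-spin) configuration has an unevenly filled e_g set; the Jahn–Teller theorem predicts a tetragonal distortion (typically axial elongation) to lift the degeneracy.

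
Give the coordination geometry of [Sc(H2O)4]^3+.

Water is neutral; balancing the +3 overall charge requires Sc(III).
Sc sits in group 3, so the d-electron count is 3 − 3 = 0.
With 4 monodentate ligands the coordination number is 4.
A d⁰ ion has no crystal-field stabilisation preference between square planar and tetrahedral, so four ligands adopt the sterically favoured tetrahedral geometry.

tetrahedral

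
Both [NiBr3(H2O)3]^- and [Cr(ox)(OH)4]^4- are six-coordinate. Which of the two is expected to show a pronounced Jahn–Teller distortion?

[NiBr3(H2O)3]^-: Summing ligand charges against the −1 overall charge gives an oxidation state of +2 for nickel. Nickel is a group-10 element; Ni(II) is therefore d⁸. The d⁸ configuration leaves the e_g set evenly filled (or empty) — no strong Jahn–Teller driving force.
[Cr(ox)(OH)4]^4-: Summing ligand charges against the −4 overall charge gives an oxidation state of +2 for chromium. Chromium is a group-6 element; Cr(II) is therefore d⁴. Hydroxide and oxalate are weak-field ligands for a first-row metal, so the complex is high-spin. The t₂g³e_g¹ (high-spin) configuration has an unevenly filled e_g set; the Jahn–Teller theorem predicts a tetragonal distortion (typically axial elongation) to lift the degeneracy.

[Cr(ox)(OH)4]^4-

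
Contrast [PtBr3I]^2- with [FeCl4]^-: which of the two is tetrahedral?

For [PtBr3I]^2-: Each bromide is −1; each iodide is −1; balancing the −2 overall charge requires Pt(II). Pt sits in group 10, so the d-electron count is 10 − 2 = 8. A 5d d⁸ ion has a large crystal-field splitting; square planar leaves the high-energy d_{x²−y²} orbital empty and maximises CFSE. → square planar.
For [FeCl4]^-: Each chloride is −1; balancing the −1 overall charge requires Fe(III). Fe sits in group 8, so the d-electron count is 8 − 3 = 5. A high-spin d⁵ ion has zero CFSE in either geometry, so four ligands adopt the sterically favoured tetrahedral geometry. → tetrahedral.

[FeCl4]^-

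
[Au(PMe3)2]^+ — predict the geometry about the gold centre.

Trimethylphosphine is neutral; balancing the +1 overall charge requires Au(I).
Group 11 minus oxidation state 1 gives a d¹⁰ configuration.
With 2 monodentate ligands the coordination number is 2.
A d¹⁰ ion with only two ligands adopts a linear arrangement (sp hybridisation; no CFSE preference).

linear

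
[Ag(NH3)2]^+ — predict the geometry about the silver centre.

Ammonia is neutral; balancing the +1 overall charge requires Ag(I).
Group 11 minus oxidation state 1 gives a d¹⁰ configuration.
With 2 monodentate ligands the coordination number is 2.
A d¹⁰ ion with only two ligands adopts a linear arrangement (sp hybridisation; no CFSE preference).

linear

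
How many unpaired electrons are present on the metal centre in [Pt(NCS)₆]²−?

Ligand charges: each isothiocyanate is −1. With an overall charge of −2 the platinum centre must be in the +4 oxidation state.
Platinum is a group-10 element; Pt(IV) is therefore d⁶.
The spin state decides the count: a 5d ion has a large Δₒ and is invariably low-spin.
An octahedral low-spin d⁶ ion is t₂g⁶e_g⁰, giving 0 unpaired electrons.

0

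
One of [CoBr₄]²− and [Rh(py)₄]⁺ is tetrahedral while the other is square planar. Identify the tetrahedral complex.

For [CoBr₄]²−: Ligand charges: each bromide is −1. With an overall charge of −2 the cobalt centre must be in the +2 oxidation state. Group 9 minus oxidation state 2 gives a d⁷ configuration. For a high-spin 3d d⁷ ion with weak-field ligands the small Δₜ gives little square-planar CFSE advantage, so four ligands adopt the sterically favoured tetrahedral geometry. → tetrahedral.
For [Rh(py)₄]⁺: Pyridine is neutral; balancing the +1 overall charge requires Rh(I). Rh sits in group 9, so the d-electron count is 9 − 1 = 8. A 4d d⁸ ion has a large crystal-field splitting; square planar leaves the high-energy d_{x²−y²} orbital empty and maximises CFSE. → square planar.

[CoBr₄]²−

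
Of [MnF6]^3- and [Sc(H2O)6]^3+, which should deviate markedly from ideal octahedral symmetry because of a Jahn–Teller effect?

[MnF6]^3-: Summing ligand charges against the −3 overall charge gives an oxidation state of +3 for manganese. Mn sits in group 7, so the d-electron count is 7 − 3 = 4. Fluoride is a weak-field ligand for a first-row metal, so the complex is high-spin. The t₂g³e_g¹ (high-spin) configuration has an unevenly filled e_g set; the Jahn–Teller theorem predicts a tetragonal distortion (typically axial elongation) to lift the degeneracy.
[Sc(H2O)6]^3+: Water is neutral; balancing the +3 overall charge requires Sc(III). Sc sits in group 3, so the d-electron count is 3 − 3 = 0. The d⁰ configuration leaves the e_g set evenly filled (or empty) — no strong Jahn–Teller driving force.

[MnF6]^3-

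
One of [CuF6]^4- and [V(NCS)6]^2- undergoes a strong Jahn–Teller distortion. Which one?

[CuF6]^4-: Each fluoride is −1; balancing the −4 overall charge requires Cu(II). Copper is a group-11 element; Cu(II) is therefore d⁹. The t₂g⁶e_g³ configuration has an unevenly filled e_g set; the Jahn–Teller theorem predicts a tetragonal distortion (typically axial elongation) to lift the degeneracy.
[V(NCS)6]^2-: Ligand charges: each isothiocyanate is −1. With an overall charge of −2 the vanadium centre must be in the +4 oxidation state. V sits in group 5, so the d-electron count is 5 − 4 = 1. The d¹ configuration leaves the e_g set evenly filled (or empty) — no strong Jahn–Teller driving force.

[CuF6]^4-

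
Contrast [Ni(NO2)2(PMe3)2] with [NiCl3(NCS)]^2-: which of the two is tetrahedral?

[NiCl3(NCS)]^2-

For [Ni(NO2)2(PMe3)2]: Ligand charges: each nitro (N-bound nitrite) is −1; trimethylphosphine is neutral. With an overall charge of 0 the nickel centre must be in the +2 oxidation state. Ni sits in group 10, so the d-electron count is 10 − 2 = 8. Nitro (N-bound nitrite) and trimethylphosphine are strong-field ligands (high in the spectrochemical series). A 3d d⁸ ion with strong-field ligands gains enough CFSE to favour square planar over tetrahedral. → square planar.
For [NiCl3(NCS)]^2-: Ligand charges: each chloride is −1; each isothiocyanate is −1. With an overall charge of −2 the nickel centre must be in the +2 oxidation state. Nickel is a group-10 element; Ni(II) is therefore d⁸. Chloride and isothiocyanate are weak-field ligands. With weak-field ligands the CFSE gain from square planar is small, so a 3d d⁸ ion takes the sterically preferred tetrahedral geometry. → tetrahedral.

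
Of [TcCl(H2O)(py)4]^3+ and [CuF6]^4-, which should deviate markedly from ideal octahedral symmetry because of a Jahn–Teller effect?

[TcCl(H2O)(py)4]^3+: Summing ligand charges against the +3 overall charge gives an oxidation state of +4 for technetium. Technetium is a group-7 element; Tc(IV) is therefore d³. The d³ configuration leaves the e_g set evenly filled (or empty) — no strong Jahn–Teller driving force.
[CuF6]^4-: Ligand charges: each fluoride is −1. With an overall charge of −4 the copper centre must be in the +2 oxidation state. Group 11 minus oxidation state 2 gives a d⁹ configuration. The t₂g⁶e_g³ configuration has an unevenly filled e_g set; the Jahn–Teller theorem predicts a tetragonal distortion (typically axial elongation) to lift the degeneracy.

[CuF6]^4-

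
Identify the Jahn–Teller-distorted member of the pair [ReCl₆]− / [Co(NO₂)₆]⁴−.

[Co(NO₂)₆]⁴−

[ReCl₆]−: Summing ligand charges against the −1 overall charge gives an oxidation state of +5 for rhenium. Group 7 minus oxidation state 5 gives a d² configuration. The d² configuration leaves the e_g set evenly filled (or empty) — no strong Jahn–Teller driving force.
[Co(NO₂)₆]⁴−: Ligand charges: each nitro (N-bound nitrite) is −1. With an overall charge of −4 the cobalt centre must be in the +2 oxidation state. Cobalt is a group-9 element; Co(II) is therefore d⁷. Nitro (N-bound nitrite) is a strong-field ligand (high in the spectrochemical series) for a first-row metal, so the complex is low-spin. The t₂g⁶e_g¹ (low-spin) configuration has an unevenly filled e_g set; the Jahn–Teller theorem predicts a tetragonal distortion (typically axial elongation) to lift the degeneracy.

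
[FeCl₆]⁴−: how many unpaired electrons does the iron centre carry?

4 unpaired electrons

Summing ligand charges against the −4 overall charge gives an oxidation state of +2 for iron.
Group 8 minus oxidation state 2 gives a d⁶ configuration.
The spin state decides the count: Chloride is a weak-field ligand for a first-row metal, so the complex is high-spin.
An octahedral high-spin d⁶ ion is t₂g⁴e_g², giving 4 unpaired electrons.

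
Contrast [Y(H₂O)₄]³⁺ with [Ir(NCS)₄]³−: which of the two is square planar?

[Ir(NCS)₄]³−

For [Y(H₂O)₄]³⁺: Summing ligand charges against the +3 overall charge gives an oxidation state of +3 for yttrium. Group 3 minus oxidation state 3 gives a d⁰ configuration. A d⁰ ion has no crystal-field stabilisation preference between square planar and tetrahedral, so four ligands adopt the sterically favoured tetrahedral geometry. → tetrahedral.
For [Ir(NCS)₄]³−: Summing ligand charges against the −3 overall charge gives an oxidation state of +1 for iridium. Ir sits in group 9, so the d-electron count is 9 − 1 = 8. A 5d d⁸ ion has a large crystal-field splitting; square planar leaves the high-energy d_{x²−y²} orbital empty and maximises CFSE. → square planar.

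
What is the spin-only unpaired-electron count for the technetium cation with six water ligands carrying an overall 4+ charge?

3 unpaired electrons

Water is neutral; balancing the +4 overall charge requires Tc(IV).
Group 7 minus oxidation state 4 gives a d³ configuration.
In an octahedral field the d³ configuration is t₂g³e_g⁰ (only one arrangement possible), giving 3 unpaired electrons.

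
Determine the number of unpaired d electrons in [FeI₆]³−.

Ligand charges: each iodide is −1. With an overall charge of −3 the iron centre must be in the +3 oxidation state.
Fe sits in group 8, so the d-electron count is 8 − 3 = 5.
The spin state decides the count: Iodide is a weak-field ligand for a first-row metal, so the complex is high-spin.
An octahedral high-spin d⁵ ion is t₂g³e_g², giving 5 unpaired electrons.

5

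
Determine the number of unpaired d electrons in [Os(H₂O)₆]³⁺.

Ligand charges: water is neutral. With an overall charge of +3 the osmium centre must be in the +3 oxidation state.
Group 8 minus oxidation state 3 gives a d⁵ configuration.
The spin state decides the count: a 5d ion has a large Δₒ and is invariably low-spin.
An octahedral low-spin d⁵ ion is t₂g⁵e_g⁰, giving 1 unpaired electron.

1 unpaired electron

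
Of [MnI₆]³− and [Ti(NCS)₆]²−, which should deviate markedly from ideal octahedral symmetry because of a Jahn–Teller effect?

[MnI₆]³−: Each iodide is −1; balancing the −3 overall charge requires Mn(III). Group 7 minus oxidation state 3 gives a d⁴ configuration. Iodide is a weak-field ligand for a first-row metal, so the complex is high-spin. The t₂g³e_g¹ (high-spin) configuration has an unevenly filled e_g set; the Jahn–Teller theorem predicts a tetragonal distortion (typically axial elongation) to lift the degeneracy.
[Ti(NCS)₆]²−: Ligand charges: each isothiocyanate is −1. With an overall charge of −2 the titanium centre must be in the +4 oxidation state. Titanium is a group-4 element; Ti(IV) is therefore d⁰. The d⁰ configuration leaves the e_g set evenly filled (or empty) — no strong Jahn–Teller driving force.

[MnI₆]³−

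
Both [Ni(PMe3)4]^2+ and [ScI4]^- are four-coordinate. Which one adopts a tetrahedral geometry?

For [Ni(PMe3)4]^2+: Ligand charges: trimethylphosphine is neutral. With an overall charge of +2 the nickel centre must be in the +2 oxidation state. Ni sits in group 10, so the d-electron count is 10 − 2 = 8. Trimethylphosphine is a strong-field ligand (high in the spectrochemical series). A 3d d⁸ ion with strong-field ligands gains enough CFSE to favour square planar over tetrahedral. → square planar.
For [ScI4]^-: Each iodide is −1; balancing the −1 overall charge requires Sc(III). Sc sits in group 3, so the d-electron count is 3 − 3 = 0. A d⁰ ion has no crystal-field stabilisation preference between square planar and tetrahedral, so four ligands adopt the sterically favoured tetrahedral geometry. → tetrahedral.

[ScI4]^-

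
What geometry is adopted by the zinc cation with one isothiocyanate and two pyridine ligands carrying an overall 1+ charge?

trigonal planar

Summing ligand charges against the +1 overall charge gives an oxidation state of +2 for zinc.
Zn sits in group 12, so the d-electron count is 12 − 2 = 10.
Coordination number: 3.
Three ligands around a d¹⁰ centre minimise repulsion in a trigonal-planar arrangement.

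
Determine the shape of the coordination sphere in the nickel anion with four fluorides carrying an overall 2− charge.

tetrahedral

Ligand charges: each fluoride is −1. With an overall charge of −2 the nickel centre must be in the +2 oxidation state.
Group 10 minus oxidation state 2 gives a d⁸ configuration.
With 4 monodentate ligands the coordination number is 4.
Fluoride is a weak-field ligand.
With weak-field ligands the CFSE gain from square planar is small, so a 3d d⁸ ion takes the sterically preferred tetrahedral geometry.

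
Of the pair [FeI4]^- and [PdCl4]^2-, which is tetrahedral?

[FeI4]^-

For [FeI4]^-: Ligand charges: each iodide is −1. With an overall charge of −1 the iron centre must be in the +3 oxidation state. Group 8 minus oxidation state 3 gives a d⁵ configuration. A high-spin d⁵ ion has zero CFSE in either geometry, so four ligands adopt the sterically favoured tetrahedral geometry. → tetrahedral.
For [PdCl4]^2-: Ligand charges: each chloride is −1. With an overall charge of −2 the palladium centre must be in the +2 oxidation state. Palladium is a group-10 element; Pd(II) is therefore d⁸. A 4d d⁸ ion has a large crystal-field splitting; square planar leaves the high-energy d_{x²−y²} orbital empty and maximises CFSE. → square planar.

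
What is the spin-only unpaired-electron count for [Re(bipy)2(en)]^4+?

3

Ligand charges: 2,2′-bipyridine is neutral; ethylenediamine is neutral. With an overall charge of +4 the rhenium centre must be in the +4 oxidation state.
Rhenium is a group-7 element; Re(IV) is therefore d³.
Counting donor atoms: 2×2,2′-bipyridine (bidentate) → 4 donors; 1×ethylenediamine (bidentate) → 2 donors. Coordination number = 6.
In an octahedral field the d³ configuration is t₂g³e_g⁰ (only one arrangement possible), giving 3 unpaired electrons.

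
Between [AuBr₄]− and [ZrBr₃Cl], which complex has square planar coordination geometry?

[AuBr₄]−

For [AuBr₄]−: Each bromide is −1; balancing the −1 overall charge requires Au(III). Group 11 minus oxidation state 3 gives a d⁸ configuration. A 5d d⁸ ion has a large crystal-field splitting; square planar leaves the high-energy d_{x²−y²} orbital empty and maximises CFSE. → square planar.
For [ZrBr₃Cl]: Ligand charges: each bromide is −1; each chloride is −1. With an overall charge of 0 the zirconium centre must be in the +4 oxidation state. Zirconium is a group-4 element; Zr(IV) is therefore d⁰. A d⁰ ion has no crystal-field stabilisation preference between square planar and tetrahedral, so four ligands adopt the sterically favoured tetrahedral geometry. → tetrahedral.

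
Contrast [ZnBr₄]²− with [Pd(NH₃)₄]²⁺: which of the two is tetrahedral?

[ZnBr₄]²−

For [ZnBr₄]²−: Ligand charges: each bromide is −1. With an overall charge of −2 the zinc centre must be in the +2 oxidation state. Zn sits in group 12, so the d-electron count is 12 − 2 = 10. A d¹⁰ ion has no crystal-field stabilisation preference between square planar and tetrahedral, so four ligands adopt the sterically favoured tetrahedral geometry. → tetrahedral.
For [Pd(NH₃)₄]²⁺: Summing ligand charges against the +2 overall charge gives an oxidation state of +2 for palladium. Pd sits in group 10, so the d-electron count is 10 − 2 = 8. A 4d d⁸ ion has a large crystal-field splitting; square planar leaves the high-energy d_{x²−y²} orbital empty and maximises CFSE. → square planar.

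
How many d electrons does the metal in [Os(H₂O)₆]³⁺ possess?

Summing ligand charges against the +3 overall charge gives an oxidation state of +3 for osmium.
Group 8 minus oxidation state 3 gives a d⁵ configuration.

d⁵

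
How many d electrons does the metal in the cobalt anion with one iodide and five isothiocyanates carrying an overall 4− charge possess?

d⁷

Ligand charges: each iodide is −1; each isothiocyanate is −1. With an overall charge of −4 the cobalt centre must be in the +2 oxidation state.
Group 9 minus oxidation state 2 gives a d⁷ configuration.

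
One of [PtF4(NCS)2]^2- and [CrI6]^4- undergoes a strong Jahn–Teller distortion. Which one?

[CrI6]^4-

[PtF4(NCS)2]^2-: Summing ligand charges against the −2 overall charge gives an oxidation state of +4 for platinum. Pt sits in group 10, so the d-electron count is 10 − 4 = 6. A 5d ion has a large Δₒ and is invariably low-spin. The d⁶ configuration leaves the e_g set evenly filled (or empty) — no strong Jahn–Teller driving force.
[CrI6]^4-: Summing ligand charges against the −4 overall charge gives an oxidation state of +2 for chromium. Cr sits in group 6, so the d-electron count is 6 − 2 = 4. Iodide is a weak-field ligand for a first-row metal, so the complex is high-spin. The t₂g³e_g¹ (high-spin) configuration has an unevenly filled e_g set; the Jahn–Teller theorem predicts a tetragonal distortion (typically axial elongation) to lift the degeneracy.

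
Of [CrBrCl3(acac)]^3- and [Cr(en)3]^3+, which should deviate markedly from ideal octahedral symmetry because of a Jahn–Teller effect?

[CrBrCl3(acac)]^3-

[CrBrCl3(acac)]^3-: Each bromide is −1; each chloride is −1; each acetylacetonate is −1; balancing the −3 overall charge requires Cr(II). Cr sits in group 6, so the d-electron count is 6 − 2 = 4. Acetylacetonate, bromide, and chloride are weak-field ligands for a first-row metal, so the complex is high-spin. The t₂g³e_g¹ (high-spin) configuration has an unevenly filled e_g set; the Jahn–Teller theorem predicts a tetragonal distortion (typically axial elongation) to lift the degeneracy.
[Cr(en)3]^3+: Summing ligand charges against the +3 overall charge gives an oxidation state of +3 for chromium. Chromium is a group-6 element; Cr(III) is therefore d³. The d³ configuration leaves the e_g set evenly filled (or empty) — no strong Jahn–Teller driving force.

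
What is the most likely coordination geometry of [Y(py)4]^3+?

Ligand charges: pyridine is neutral. With an overall charge of +3 the yttrium centre must be in the +3 oxidation state.
Group 3 minus oxidation state 3 gives a d⁰ configuration.
Coordination number: 4.
A d⁰ ion has no crystal-field stabilisation preference between square planar and tetrahedral, so four ligands adopt the sterically favoured tetrahedral geometry.

tetrahedral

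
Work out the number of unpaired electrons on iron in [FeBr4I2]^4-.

Summing ligand charges against the −4 overall charge gives an oxidation state of +2 for iron.
Fe sits in group 8, so the d-electron count is 8 − 2 = 6.
The spin state decides the count: Bromide and iodide are weak-field ligands for a first-row metal, so the complex is high-spin.
An octahedral high-spin d⁶ ion is t₂g⁴e_g², giving 4 unpaired electrons.

4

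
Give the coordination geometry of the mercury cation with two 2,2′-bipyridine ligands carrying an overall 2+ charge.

Summing ligand charges against the +2 overall charge gives an oxidation state of +2 for mercury.
Hg sits in group 12, so the d-electron count is 12 − 2 = 10.
Counting donor atoms: 2×2,2′-bipyridine (bidentate) → 4 donors. Coordination number = 4.
A d¹⁰ ion has no crystal-field stabilisation preference between square planar and tetrahedral, so four ligands adopt the sterically favoured tetrahedral geometry.

tetrahedral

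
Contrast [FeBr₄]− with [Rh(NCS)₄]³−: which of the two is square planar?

For [FeBr₄]−: Ligand charges: each bromide is −1. With an overall charge of −1 the iron centre must be in the +3 oxidation state. Iron is a group-8 element; Fe(III) is therefore d⁵. A high-spin d⁵ ion has zero CFSE in either geometry, so four ligands adopt the sterically favoured tetrahedral geometry. → tetrahedral.
For [Rh(NCS)₄]³−: Summing ligand charges against the −3 overall charge gives an oxidation state of +1 for rhodium. Rh sits in group 9, so the d-electron count is 9 − 1 = 8. A 4d d⁸ ion has a large crystal-field splitting; square planar leaves the high-energy d_{x²−y²} orbital empty and maximises CFSE. → square planar.

[Rh(NCS)₄]³−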